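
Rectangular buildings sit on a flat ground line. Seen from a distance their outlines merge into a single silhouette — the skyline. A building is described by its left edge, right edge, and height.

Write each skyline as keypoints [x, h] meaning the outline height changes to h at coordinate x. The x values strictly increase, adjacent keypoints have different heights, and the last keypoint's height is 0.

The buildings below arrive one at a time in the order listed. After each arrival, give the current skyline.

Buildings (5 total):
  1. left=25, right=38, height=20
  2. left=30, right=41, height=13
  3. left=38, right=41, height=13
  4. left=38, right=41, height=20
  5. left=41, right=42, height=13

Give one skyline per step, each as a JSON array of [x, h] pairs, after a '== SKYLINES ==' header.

== SKYLINES ==
[[25,20],[38,0]]
[[25,20],[38,13],[41,0]]
[[25,20],[38,13],[41,0]]
[[25,20],[41,0]]
[[25,20],[41,13],[42,0]]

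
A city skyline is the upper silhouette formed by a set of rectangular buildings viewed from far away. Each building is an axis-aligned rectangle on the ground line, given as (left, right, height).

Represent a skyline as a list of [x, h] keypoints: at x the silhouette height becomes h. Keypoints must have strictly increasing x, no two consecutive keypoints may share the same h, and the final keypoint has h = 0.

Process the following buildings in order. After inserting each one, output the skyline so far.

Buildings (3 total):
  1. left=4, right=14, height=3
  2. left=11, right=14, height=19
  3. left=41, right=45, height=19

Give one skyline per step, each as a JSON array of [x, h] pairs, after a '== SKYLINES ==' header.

== SKYLINES ==
[[4,3],[14,0]]
[[4,3],[11,19],[14,0]]
[[4,3],[11,19],[14,0],[41,19],[45,0]]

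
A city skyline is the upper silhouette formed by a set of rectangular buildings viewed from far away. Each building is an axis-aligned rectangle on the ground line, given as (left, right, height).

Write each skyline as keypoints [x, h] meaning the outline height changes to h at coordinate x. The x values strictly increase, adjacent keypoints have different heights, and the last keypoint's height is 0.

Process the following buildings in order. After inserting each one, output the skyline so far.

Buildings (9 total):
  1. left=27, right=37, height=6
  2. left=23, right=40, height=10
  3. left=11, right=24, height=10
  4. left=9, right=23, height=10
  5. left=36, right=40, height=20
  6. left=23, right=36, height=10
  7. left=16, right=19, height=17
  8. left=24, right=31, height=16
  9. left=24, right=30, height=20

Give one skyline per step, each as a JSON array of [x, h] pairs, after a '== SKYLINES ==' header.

== SKYLINES ==
[[27,6],[37,0]]
[[23,10],[40,0]]
[[11,10],[40,0]]
[[9,10],[40,0]]
[[9,10],[36,20],[40,0]]
[[9,10],[36,20],[40,0]]
[[9,10],[16,17],[19,10],[36,20],[40,0]]
[[9,10],[16,17],[19,10],[24,16],[31,10],[36,20],[40,0]]
[[9,10],[16,17],[19,10],[24,20],[30,16],[31,10],[36,20],[40,0]]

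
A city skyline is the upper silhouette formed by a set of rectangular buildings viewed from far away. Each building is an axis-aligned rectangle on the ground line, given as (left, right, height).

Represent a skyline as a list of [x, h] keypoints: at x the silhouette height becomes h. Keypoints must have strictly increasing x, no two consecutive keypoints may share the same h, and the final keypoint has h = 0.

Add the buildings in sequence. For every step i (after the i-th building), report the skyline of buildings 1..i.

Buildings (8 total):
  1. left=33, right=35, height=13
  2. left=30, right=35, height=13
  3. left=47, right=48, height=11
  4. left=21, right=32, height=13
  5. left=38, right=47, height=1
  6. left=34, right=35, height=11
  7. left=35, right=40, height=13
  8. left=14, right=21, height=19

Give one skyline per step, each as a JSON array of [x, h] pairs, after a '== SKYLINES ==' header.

== SKYLINES ==
[[33,13],[35,0]]
[[30,13],[35,0]]
[[30,13],[35,0],[47,11],[48,0]]
[[21,13],[35,0],[47,11],[48,0]]
[[21,13],[35,0],[38,1],[47,11],[48,0]]
[[21,13],[35,0],[38,1],[47,11],[48,0]]
[[21,13],[40,1],[47,11],[48,0]]
[[14,19],[21,13],[40,1],[47,11],[48,0]]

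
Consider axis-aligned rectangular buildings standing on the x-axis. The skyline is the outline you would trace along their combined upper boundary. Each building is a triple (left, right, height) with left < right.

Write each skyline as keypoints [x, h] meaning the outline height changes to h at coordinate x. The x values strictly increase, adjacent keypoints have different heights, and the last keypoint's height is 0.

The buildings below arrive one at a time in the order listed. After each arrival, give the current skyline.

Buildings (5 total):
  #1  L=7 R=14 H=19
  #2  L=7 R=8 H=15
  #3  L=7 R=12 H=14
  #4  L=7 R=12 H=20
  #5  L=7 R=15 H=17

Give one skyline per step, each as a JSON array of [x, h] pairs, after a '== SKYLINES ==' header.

== SKYLINES ==
[[7,19],[14,0]]
[[7,19],[14,0]]
[[7,19],[14,0]]
[[7,20],[12,19],[14,0]]
[[7,20],[12,19],[14,17],[15,0]]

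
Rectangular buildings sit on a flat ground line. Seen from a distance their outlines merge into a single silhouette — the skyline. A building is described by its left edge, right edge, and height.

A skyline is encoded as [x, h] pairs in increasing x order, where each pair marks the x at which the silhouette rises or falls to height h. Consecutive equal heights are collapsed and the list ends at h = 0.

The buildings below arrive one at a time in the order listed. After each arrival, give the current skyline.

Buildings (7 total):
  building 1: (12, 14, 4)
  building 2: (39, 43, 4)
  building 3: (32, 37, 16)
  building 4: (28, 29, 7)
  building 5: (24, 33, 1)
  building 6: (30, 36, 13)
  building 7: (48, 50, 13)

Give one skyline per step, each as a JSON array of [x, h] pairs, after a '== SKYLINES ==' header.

== SKYLINES ==
[[12,4],[14,0]]
[[12,4],[14,0],[39,4],[43,0]]
[[12,4],[14,0],[32,16],[37,0],[39,4],[43,0]]
[[12,4],[14,0],[28,7],[29,0],[32,16],[37,0],[39,4],[43,0]]
[[12,4],[14,0],[24,1],[28,7],[29,1],[32,16],[37,0],[39,4],[43,0]]
[[12,4],[14,0],[24,1],[28,7],[29,1],[30,13],[32,16],[37,0],[39,4],[43,0]]
[[12,4],[14,0],[24,1],[28,7],[29,1],[30,13],[32,16],[37,0],[39,4],[43,0],[48,13],[50,0]]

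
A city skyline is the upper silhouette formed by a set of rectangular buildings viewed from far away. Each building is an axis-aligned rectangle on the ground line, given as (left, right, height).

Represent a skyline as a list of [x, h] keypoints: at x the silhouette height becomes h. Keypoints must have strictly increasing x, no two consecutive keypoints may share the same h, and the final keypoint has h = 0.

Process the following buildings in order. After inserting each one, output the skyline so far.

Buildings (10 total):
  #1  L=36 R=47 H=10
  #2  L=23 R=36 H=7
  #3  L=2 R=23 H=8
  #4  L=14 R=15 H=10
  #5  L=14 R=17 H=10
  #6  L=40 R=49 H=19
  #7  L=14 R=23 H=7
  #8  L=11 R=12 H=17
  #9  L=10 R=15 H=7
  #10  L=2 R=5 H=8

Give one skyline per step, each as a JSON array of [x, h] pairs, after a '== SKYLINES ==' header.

== SKYLINES ==
[[36,10],[47,0]]
[[23,7],[36,10],[47,0]]
[[2,8],[23,7],[36,10],[47,0]]
[[2,8],[14,10],[15,8],[23,7],[36,10],[47,0]]
[[2,8],[14,10],[17,8],[23,7],[36,10],[47,0]]
[[2,8],[14,10],[17,8],[23,7],[36,10],[40,19],[49,0]]
[[2,8],[14,10],[17,8],[23,7],[36,10],[40,19],[49,0]]
[[2,8],[11,17],[12,8],[14,10],[17,8],[23,7],[36,10],[40,19],[49,0]]
[[2,8],[11,17],[12,8],[14,10],[17,8],[23,7],[36,10],[40,19],[49,0]]
[[2,8],[11,17],[12,8],[14,10],[17,8],[23,7],[36,10],[40,19],[49,0]]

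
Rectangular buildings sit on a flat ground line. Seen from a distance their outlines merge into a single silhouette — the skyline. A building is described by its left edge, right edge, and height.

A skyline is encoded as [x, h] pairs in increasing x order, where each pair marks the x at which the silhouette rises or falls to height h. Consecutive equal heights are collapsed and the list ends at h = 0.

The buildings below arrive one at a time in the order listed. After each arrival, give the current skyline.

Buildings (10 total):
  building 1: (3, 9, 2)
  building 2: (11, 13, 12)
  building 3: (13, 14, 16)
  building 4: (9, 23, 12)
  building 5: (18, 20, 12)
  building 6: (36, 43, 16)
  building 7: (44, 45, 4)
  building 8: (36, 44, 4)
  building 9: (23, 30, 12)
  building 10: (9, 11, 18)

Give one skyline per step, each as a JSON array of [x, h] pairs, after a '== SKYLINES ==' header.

== SKYLINES ==
[[3,2],[9,0]]
[[3,2],[9,0],[11,12],[13,0]]
[[3,2],[9,0],[11,12],[13,16],[14,0]]
[[3,2],[9,12],[13,16],[14,12],[23,0]]
[[3,2],[9,12],[13,16],[14,12],[23,0]]
[[3,2],[9,12],[13,16],[14,12],[23,0],[36,16],[43,0]]
[[3,2],[9,12],[13,16],[14,12],[23,0],[36,16],[43,0],[44,4],[45,0]]
[[3,2],[9,12],[13,16],[14,12],[23,0],[36,16],[43,4],[45,0]]
[[3,2],[9,12],[13,16],[14,12],[30,0],[36,16],[43,4],[45,0]]
[[3,2],[9,18],[11,12],[13,16],[14,12],[30,0],[36,16],[43,4],[45,0]]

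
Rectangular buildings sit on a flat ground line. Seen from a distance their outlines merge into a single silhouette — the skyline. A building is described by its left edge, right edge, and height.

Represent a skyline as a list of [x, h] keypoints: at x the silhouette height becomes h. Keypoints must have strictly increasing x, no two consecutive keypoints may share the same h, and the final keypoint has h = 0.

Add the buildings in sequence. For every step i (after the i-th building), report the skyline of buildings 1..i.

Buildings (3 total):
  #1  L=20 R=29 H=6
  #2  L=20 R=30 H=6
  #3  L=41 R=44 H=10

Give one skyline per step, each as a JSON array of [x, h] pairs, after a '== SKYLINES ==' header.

== SKYLINES ==
[[20,6],[29,0]]
[[20,6],[30,0]]
[[20,6],[30,0],[41,10],[44,0]]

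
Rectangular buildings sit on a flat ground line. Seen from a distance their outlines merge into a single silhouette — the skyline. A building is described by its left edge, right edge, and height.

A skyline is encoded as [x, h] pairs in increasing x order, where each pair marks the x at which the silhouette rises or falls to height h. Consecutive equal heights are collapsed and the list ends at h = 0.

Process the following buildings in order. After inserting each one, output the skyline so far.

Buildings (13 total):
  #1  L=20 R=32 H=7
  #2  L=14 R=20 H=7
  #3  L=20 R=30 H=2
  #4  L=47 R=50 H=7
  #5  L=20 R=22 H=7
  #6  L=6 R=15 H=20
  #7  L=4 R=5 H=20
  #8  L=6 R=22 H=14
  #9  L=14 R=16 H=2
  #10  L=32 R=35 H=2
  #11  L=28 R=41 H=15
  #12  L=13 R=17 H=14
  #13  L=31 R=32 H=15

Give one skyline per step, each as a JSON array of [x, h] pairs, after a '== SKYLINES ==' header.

== SKYLINES ==
[[20,7],[32,0]]
[[14,7],[32,0]]
[[14,7],[32,0]]
[[14,7],[32,0],[47,7],[50,0]]
[[14,7],[32,0],[47,7],[50,0]]
[[6,20],[15,7],[32,0],[47,7],[50,0]]
[[4,20],[5,0],[6,20],[15,7],[32,0],[47,7],[50,0]]
[[4,20],[5,0],[6,20],[15,14],[22,7],[32,0],[47,7],[50,0]]
[[4,20],[5,0],[6,20],[15,14],[22,7],[32,0],[47,7],[50,0]]
[[4,20],[5,0],[6,20],[15,14],[22,7],[32,2],[35,0],[47,7],[50,0]]
[[4,20],[5,0],[6,20],[15,14],[22,7],[28,15],[41,0],[47,7],[50,0]]
[[4,20],[5,0],[6,20],[15,14],[22,7],[28,15],[41,0],[47,7],[50,0]]
[[4,20],[5,0],[6,20],[15,14],[22,7],[28,15],[41,0],[47,7],[50,0]]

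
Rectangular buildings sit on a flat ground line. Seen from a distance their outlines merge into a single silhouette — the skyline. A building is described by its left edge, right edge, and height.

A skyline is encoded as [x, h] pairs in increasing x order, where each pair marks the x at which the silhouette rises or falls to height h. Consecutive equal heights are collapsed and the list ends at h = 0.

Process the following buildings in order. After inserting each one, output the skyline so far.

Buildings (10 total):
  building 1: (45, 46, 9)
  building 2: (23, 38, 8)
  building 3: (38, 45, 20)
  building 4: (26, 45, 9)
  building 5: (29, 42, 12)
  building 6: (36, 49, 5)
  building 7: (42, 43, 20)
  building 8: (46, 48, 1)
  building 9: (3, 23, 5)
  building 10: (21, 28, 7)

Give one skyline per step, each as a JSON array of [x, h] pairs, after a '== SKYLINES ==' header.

== SKYLINES ==
[[45,9],[46,0]]
[[23,8],[38,0],[45,9],[46,0]]
[[23,8],[38,20],[45,9],[46,0]]
[[23,8],[26,9],[38,20],[45,9],[46,0]]
[[23,8],[26,9],[29,12],[38,20],[45,9],[46,0]]
[[23,8],[26,9],[29,12],[38,20],[45,9],[46,5],[49,0]]
[[23,8],[26,9],[29,12],[38,20],[45,9],[46,5],[49,0]]
[[23,8],[26,9],[29,12],[38,20],[45,9],[46,5],[49,0]]
[[3,5],[23,8],[26,9],[29,12],[38,20],[45,9],[46,5],[49,0]]
[[3,5],[21,7],[23,8],[26,9],[29,12],[38,20],[45,9],[46,5],[49,0]]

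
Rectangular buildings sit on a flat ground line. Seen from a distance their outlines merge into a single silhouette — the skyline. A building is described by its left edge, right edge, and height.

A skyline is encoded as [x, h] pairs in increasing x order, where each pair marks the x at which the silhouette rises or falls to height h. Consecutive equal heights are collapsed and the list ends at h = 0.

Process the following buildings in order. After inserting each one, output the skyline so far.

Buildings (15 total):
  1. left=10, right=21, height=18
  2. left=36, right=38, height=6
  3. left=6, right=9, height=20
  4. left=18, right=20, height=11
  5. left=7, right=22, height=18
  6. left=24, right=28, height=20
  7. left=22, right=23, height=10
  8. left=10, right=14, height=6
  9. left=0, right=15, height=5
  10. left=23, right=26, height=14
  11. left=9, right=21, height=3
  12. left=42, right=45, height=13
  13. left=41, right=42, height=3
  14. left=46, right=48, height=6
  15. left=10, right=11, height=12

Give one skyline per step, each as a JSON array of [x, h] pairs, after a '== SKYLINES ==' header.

== SKYLINES ==
[[10,18],[21,0]]
[[10,18],[21,0],[36,6],[38,0]]
[[6,20],[9,0],[10,18],[21,0],[36,6],[38,0]]
[[6,20],[9,0],[10,18],[21,0],[36,6],[38,0]]
[[6,20],[9,18],[22,0],[36,6],[38,0]]
[[6,20],[9,18],[22,0],[24,20],[28,0],[36,6],[38,0]]
[[6,20],[9,18],[22,10],[23,0],[24,20],[28,0],[36,6],[38,0]]
[[6,20],[9,18],[22,10],[23,0],[24,20],[28,0],[36,6],[38,0]]
[[0,5],[6,20],[9,18],[22,10],[23,0],[24,20],[28,0],[36,6],[38,0]]
[[0,5],[6,20],[9,18],[22,10],[23,14],[24,20],[28,0],[36,6],[38,0]]
[[0,5],[6,20],[9,18],[22,10],[23,14],[24,20],[28,0],[36,6],[38,0]]
[[0,5],[6,20],[9,18],[22,10],[23,14],[24,20],[28,0],[36,6],[38,0],[42,13],[45,0]]
[[0,5],[6,20],[9,18],[22,10],[23,14],[24,20],[28,0],[36,6],[38,0],[41,3],[42,13],[45,0]]
[[0,5],[6,20],[9,18],[22,10],[23,14],[24,20],[28,0],[36,6],[38,0],[41,3],[42,13],[45,0],[46,6],[48,0]]
[[0,5],[6,20],[9,18],[22,10],[23,14],[24,20],[28,0],[36,6],[38,0],[41,3],[42,13],[45,0],[46,6],[48,0]]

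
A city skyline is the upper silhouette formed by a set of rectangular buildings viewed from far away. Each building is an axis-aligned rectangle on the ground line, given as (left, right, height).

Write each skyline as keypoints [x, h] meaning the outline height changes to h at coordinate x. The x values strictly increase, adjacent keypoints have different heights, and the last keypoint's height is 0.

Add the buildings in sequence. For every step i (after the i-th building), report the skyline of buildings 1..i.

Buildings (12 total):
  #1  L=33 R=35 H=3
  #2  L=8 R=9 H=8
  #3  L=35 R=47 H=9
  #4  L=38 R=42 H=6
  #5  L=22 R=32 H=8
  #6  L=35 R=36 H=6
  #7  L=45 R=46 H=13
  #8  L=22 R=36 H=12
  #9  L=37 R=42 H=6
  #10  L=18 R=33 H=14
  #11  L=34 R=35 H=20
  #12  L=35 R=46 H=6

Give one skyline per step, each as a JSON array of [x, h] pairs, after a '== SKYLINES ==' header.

== SKYLINES ==
[[33,3],[35,0]]
[[8,8],[9,0],[33,3],[35,0]]
[[8,8],[9,0],[33,3],[35,9],[47,0]]
[[8,8],[9,0],[33,3],[35,9],[47,0]]
[[8,8],[9,0],[22,8],[32,0],[33,3],[35,9],[47,0]]
[[8,8],[9,0],[22,8],[32,0],[33,3],[35,9],[47,0]]
[[8,8],[9,0],[22,8],[32,0],[33,3],[35,9],[45,13],[46,9],[47,0]]
[[8,8],[9,0],[22,12],[36,9],[45,13],[46,9],[47,0]]
[[8,8],[9,0],[22,12],[36,9],[45,13],[46,9],[47,0]]
[[8,8],[9,0],[18,14],[33,12],[36,9],[45,13],[46,9],[47,0]]
[[8,8],[9,0],[18,14],[33,12],[34,20],[35,12],[36,9],[45,13],[46,9],[47,0]]
[[8,8],[9,0],[18,14],[33,12],[34,20],[35,12],[36,9],[45,13],[46,9],[47,0]]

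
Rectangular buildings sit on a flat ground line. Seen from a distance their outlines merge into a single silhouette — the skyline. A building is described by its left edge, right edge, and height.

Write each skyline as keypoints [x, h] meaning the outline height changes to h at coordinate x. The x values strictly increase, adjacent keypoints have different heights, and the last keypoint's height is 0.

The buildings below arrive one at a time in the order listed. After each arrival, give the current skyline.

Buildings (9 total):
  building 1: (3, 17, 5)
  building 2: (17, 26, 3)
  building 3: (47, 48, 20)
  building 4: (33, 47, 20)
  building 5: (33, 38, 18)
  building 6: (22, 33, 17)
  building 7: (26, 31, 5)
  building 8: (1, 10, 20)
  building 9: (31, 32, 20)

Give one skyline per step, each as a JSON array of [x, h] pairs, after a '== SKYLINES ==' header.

== SKYLINES ==
[[3,5],[17,0]]
[[3,5],[17,3],[26,0]]
[[3,5],[17,3],[26,0],[47,20],[48,0]]
[[3,5],[17,3],[26,0],[33,20],[48,0]]
[[3,5],[17,3],[26,0],[33,20],[48,0]]
[[3,5],[17,3],[22,17],[33,20],[48,0]]
[[3,5],[17,3],[22,17],[33,20],[48,0]]
[[1,20],[10,5],[17,3],[22,17],[33,20],[48,0]]
[[1,20],[10,5],[17,3],[22,17],[31,20],[32,17],[33,20],[48,0]]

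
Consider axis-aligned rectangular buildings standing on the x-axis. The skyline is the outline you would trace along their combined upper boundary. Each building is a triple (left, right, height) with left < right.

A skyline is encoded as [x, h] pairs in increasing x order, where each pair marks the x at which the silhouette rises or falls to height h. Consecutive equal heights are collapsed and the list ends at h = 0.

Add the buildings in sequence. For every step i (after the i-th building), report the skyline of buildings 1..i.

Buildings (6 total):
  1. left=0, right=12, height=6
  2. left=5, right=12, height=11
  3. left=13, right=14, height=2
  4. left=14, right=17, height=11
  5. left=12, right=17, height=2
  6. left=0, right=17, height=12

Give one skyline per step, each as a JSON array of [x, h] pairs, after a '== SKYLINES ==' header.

== SKYLINES ==
[[0,6],[12,0]]
[[0,6],[5,11],[12,0]]
[[0,6],[5,11],[12,0],[13,2],[14,0]]
[[0,6],[5,11],[12,0],[13,2],[14,11],[17,0]]
[[0,6],[5,11],[12,2],[14,11],[17,0]]
[[0,12],[17,0]]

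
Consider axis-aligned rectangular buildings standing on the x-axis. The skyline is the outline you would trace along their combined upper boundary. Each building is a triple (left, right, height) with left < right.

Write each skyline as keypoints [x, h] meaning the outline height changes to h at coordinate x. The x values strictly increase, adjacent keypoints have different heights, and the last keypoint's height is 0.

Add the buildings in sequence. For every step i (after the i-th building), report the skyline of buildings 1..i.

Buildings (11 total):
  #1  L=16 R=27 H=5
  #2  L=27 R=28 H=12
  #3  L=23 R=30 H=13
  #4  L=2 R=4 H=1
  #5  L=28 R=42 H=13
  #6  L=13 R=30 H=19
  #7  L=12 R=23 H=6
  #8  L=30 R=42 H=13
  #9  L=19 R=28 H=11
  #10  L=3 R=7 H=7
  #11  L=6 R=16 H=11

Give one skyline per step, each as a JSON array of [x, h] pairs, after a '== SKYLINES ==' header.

== SKYLINES ==
[[16,5],[27,0]]
[[16,5],[27,12],[28,0]]
[[16,5],[23,13],[30,0]]
[[2,1],[4,0],[16,5],[23,13],[30,0]]
[[2,1],[4,0],[16,5],[23,13],[42,0]]
[[2,1],[4,0],[13,19],[30,13],[42,0]]
[[2,1],[4,0],[12,6],[13,19],[30,13],[42,0]]
[[2,1],[4,0],[12,6],[13,19],[30,13],[42,0]]
[[2,1],[4,0],[12,6],[13,19],[30,13],[42,0]]
[[2,1],[3,7],[7,0],[12,6],[13,19],[30,13],[42,0]]
[[2,1],[3,7],[6,11],[13,19],[30,13],[42,0]]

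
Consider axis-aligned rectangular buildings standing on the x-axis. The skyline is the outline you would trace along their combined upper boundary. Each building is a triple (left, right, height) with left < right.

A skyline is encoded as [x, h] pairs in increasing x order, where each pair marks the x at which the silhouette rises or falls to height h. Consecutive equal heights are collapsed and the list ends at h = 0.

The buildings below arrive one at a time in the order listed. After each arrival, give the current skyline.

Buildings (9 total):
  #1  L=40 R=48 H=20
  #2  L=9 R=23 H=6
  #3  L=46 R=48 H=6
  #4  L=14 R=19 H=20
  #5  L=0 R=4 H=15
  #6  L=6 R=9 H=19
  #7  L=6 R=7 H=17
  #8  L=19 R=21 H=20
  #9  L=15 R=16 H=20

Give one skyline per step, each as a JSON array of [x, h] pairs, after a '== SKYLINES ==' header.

== SKYLINES ==
[[40,20],[48,0]]
[[9,6],[23,0],[40,20],[48,0]]
[[9,6],[23,0],[40,20],[48,0]]
[[9,6],[14,20],[19,6],[23,0],[40,20],[48,0]]
[[0,15],[4,0],[9,6],[14,20],[19,6],[23,0],[40,20],[48,0]]
[[0,15],[4,0],[6,19],[9,6],[14,20],[19,6],[23,0],[40,20],[48,0]]
[[0,15],[4,0],[6,19],[9,6],[14,20],[19,6],[23,0],[40,20],[48,0]]
[[0,15],[4,0],[6,19],[9,6],[14,20],[21,6],[23,0],[40,20],[48,0]]
[[0,15],[4,0],[6,19],[9,6],[14,20],[21,6],[23,0],[40,20],[48,0]]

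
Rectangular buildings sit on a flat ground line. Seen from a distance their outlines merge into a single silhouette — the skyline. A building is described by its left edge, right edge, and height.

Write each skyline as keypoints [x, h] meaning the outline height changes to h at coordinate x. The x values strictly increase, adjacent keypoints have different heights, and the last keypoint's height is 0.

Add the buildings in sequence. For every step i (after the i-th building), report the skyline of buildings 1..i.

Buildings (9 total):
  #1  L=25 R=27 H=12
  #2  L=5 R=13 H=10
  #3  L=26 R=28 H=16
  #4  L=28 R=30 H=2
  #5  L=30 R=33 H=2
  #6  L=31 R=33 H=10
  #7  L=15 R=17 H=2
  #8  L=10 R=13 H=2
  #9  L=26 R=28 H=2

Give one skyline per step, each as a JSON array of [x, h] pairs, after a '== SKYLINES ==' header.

== SKYLINES ==
[[25,12],[27,0]]
[[5,10],[13,0],[25,12],[27,0]]
[[5,10],[13,0],[25,12],[26,16],[28,0]]
[[5,10],[13,0],[25,12],[26,16],[28,2],[30,0]]
[[5,10],[13,0],[25,12],[26,16],[28,2],[33,0]]
[[5,10],[13,0],[25,12],[26,16],[28,2],[31,10],[33,0]]
[[5,10],[13,0],[15,2],[17,0],[25,12],[26,16],[28,2],[31,10],[33,0]]
[[5,10],[13,0],[15,2],[17,0],[25,12],[26,16],[28,2],[31,10],[33,0]]
[[5,10],[13,0],[15,2],[17,0],[25,12],[26,16],[28,2],[31,10],[33,0]]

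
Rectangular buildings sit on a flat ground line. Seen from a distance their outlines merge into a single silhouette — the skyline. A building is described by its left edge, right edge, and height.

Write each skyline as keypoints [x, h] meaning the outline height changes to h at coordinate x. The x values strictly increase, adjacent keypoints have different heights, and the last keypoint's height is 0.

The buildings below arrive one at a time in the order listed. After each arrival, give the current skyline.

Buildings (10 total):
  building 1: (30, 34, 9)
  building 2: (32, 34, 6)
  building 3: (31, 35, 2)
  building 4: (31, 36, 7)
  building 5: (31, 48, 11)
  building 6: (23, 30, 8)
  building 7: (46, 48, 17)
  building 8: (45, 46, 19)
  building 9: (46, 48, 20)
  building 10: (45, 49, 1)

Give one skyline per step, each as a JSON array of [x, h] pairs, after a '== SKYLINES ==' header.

== SKYLINES ==
[[30,9],[34,0]]
[[30,9],[34,0]]
[[30,9],[34,2],[35,0]]
[[30,9],[34,7],[36,0]]
[[30,9],[31,11],[48,0]]
[[23,8],[30,9],[31,11],[48,0]]
[[23,8],[30,9],[31,11],[46,17],[48,0]]
[[23,8],[30,9],[31,11],[45,19],[46,17],[48,0]]
[[23,8],[30,9],[31,11],[45,19],[46,20],[48,0]]
[[23,8],[30,9],[31,11],[45,19],[46,20],[48,1],[49,0]]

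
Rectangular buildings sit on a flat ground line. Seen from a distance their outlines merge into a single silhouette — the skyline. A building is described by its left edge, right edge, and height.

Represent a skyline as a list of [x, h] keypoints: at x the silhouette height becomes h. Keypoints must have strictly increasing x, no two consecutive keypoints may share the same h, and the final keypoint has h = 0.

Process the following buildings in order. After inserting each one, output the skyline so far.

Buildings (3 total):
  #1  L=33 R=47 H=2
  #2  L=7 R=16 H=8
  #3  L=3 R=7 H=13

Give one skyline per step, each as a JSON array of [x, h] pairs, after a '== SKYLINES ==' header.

== SKYLINES ==
[[33,2],[47,0]]
[[7,8],[16,0],[33,2],[47,0]]
[[3,13],[7,8],[16,0],[33,2],[47,0]]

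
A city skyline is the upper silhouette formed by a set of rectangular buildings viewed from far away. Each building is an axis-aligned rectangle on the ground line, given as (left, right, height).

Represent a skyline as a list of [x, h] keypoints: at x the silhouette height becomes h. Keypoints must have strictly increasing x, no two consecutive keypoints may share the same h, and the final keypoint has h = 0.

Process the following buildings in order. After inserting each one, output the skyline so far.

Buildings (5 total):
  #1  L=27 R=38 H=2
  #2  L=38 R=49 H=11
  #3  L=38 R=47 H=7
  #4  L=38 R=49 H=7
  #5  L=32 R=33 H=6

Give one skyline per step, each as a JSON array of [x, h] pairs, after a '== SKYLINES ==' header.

== SKYLINES ==
[[27,2],[38,0]]
[[27,2],[38,11],[49,0]]
[[27,2],[38,11],[49,0]]
[[27,2],[38,11],[49,0]]
[[27,2],[32,6],[33,2],[38,11],[49,0]]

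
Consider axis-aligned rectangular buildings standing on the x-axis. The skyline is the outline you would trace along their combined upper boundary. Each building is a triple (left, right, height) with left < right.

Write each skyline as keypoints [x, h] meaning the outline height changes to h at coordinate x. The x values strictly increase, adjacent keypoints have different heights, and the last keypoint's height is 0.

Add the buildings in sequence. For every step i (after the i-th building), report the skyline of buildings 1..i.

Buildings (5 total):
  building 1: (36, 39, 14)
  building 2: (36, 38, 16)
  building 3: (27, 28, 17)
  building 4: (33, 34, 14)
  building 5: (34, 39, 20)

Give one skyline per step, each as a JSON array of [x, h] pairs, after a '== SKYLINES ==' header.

== SKYLINES ==
[[36,14],[39,0]]
[[36,16],[38,14],[39,0]]
[[27,17],[28,0],[36,16],[38,14],[39,0]]
[[27,17],[28,0],[33,14],[34,0],[36,16],[38,14],[39,0]]
[[27,17],[28,0],[33,14],[34,20],[39,0]]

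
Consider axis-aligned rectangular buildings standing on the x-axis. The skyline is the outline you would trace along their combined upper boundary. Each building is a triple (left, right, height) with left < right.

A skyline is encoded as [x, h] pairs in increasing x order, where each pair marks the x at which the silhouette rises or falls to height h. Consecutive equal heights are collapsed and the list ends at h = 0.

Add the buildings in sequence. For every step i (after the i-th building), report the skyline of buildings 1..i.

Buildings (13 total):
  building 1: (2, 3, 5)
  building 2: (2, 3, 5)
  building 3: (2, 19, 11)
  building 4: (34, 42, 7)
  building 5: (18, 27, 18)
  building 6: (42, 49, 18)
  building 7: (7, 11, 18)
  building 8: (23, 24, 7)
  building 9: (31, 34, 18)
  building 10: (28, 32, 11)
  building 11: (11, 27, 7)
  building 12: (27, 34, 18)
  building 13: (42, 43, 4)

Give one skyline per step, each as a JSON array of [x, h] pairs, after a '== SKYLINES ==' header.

== SKYLINES ==
[[2,5],[3,0]]
[[2,5],[3,0]]
[[2,11],[19,0]]
[[2,11],[19,0],[34,7],[42,0]]
[[2,11],[18,18],[27,0],[34,7],[42,0]]
[[2,11],[18,18],[27,0],[34,7],[42,18],[49,0]]
[[2,11],[7,18],[11,11],[18,18],[27,0],[34,7],[42,18],[49,0]]
[[2,11],[7,18],[11,11],[18,18],[27,0],[34,7],[42,18],[49,0]]
[[2,11],[7,18],[11,11],[18,18],[27,0],[31,18],[34,7],[42,18],[49,0]]
[[2,11],[7,18],[11,11],[18,18],[27,0],[28,11],[31,18],[34,7],[42,18],[49,0]]
[[2,11],[7,18],[11,11],[18,18],[27,0],[28,11],[31,18],[34,7],[42,18],[49,0]]
[[2,11],[7,18],[11,11],[18,18],[34,7],[42,18],[49,0]]
[[2,11],[7,18],[11,11],[18,18],[34,7],[42,18],[49,0]]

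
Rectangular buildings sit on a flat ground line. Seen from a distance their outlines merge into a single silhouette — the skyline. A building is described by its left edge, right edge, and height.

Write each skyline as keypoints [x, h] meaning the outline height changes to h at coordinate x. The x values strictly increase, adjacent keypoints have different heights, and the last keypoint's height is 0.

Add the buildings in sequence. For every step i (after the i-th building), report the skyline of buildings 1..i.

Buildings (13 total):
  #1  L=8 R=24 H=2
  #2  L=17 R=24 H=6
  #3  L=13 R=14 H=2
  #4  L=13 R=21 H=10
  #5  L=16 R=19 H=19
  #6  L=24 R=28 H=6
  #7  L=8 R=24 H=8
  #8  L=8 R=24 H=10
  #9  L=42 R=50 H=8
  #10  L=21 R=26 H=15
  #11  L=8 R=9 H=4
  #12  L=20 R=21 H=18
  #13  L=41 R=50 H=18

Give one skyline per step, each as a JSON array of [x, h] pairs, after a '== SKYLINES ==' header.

== SKYLINES ==
[[8,2],[24,0]]
[[8,2],[17,6],[24,0]]
[[8,2],[17,6],[24,0]]
[[8,2],[13,10],[21,6],[24,0]]
[[8,2],[13,10],[16,19],[19,10],[21,6],[24,0]]
[[8,2],[13,10],[16,19],[19,10],[21,6],[28,0]]
[[8,8],[13,10],[16,19],[19,10],[21,8],[24,6],[28,0]]
[[8,10],[16,19],[19,10],[24,6],[28,0]]
[[8,10],[16,19],[19,10],[24,6],[28,0],[42,8],[50,0]]
[[8,10],[16,19],[19,10],[21,15],[26,6],[28,0],[42,8],[50,0]]
[[8,10],[16,19],[19,10],[21,15],[26,6],[28,0],[42,8],[50,0]]
[[8,10],[16,19],[19,10],[20,18],[21,15],[26,6],[28,0],[42,8],[50,0]]
[[8,10],[16,19],[19,10],[20,18],[21,15],[26,6],[28,0],[41,18],[50,0]]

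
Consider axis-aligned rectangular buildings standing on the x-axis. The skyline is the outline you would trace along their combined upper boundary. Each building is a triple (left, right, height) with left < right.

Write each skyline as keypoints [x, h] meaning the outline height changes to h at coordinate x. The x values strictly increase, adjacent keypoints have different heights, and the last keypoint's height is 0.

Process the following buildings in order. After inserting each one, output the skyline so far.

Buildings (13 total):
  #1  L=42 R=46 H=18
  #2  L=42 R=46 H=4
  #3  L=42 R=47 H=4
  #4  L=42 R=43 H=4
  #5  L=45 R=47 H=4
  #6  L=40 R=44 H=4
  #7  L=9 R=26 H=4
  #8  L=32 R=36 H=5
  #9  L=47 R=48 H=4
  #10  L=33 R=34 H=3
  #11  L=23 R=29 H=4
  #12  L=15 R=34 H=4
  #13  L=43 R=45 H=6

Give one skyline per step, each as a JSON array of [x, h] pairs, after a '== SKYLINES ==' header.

== SKYLINES ==
[[42,18],[46,0]]
[[42,18],[46,0]]
[[42,18],[46,4],[47,0]]
[[42,18],[46,4],[47,0]]
[[42,18],[46,4],[47,0]]
[[40,4],[42,18],[46,4],[47,0]]
[[9,4],[26,0],[40,4],[42,18],[46,4],[47,0]]
[[9,4],[26,0],[32,5],[36,0],[40,4],[42,18],[46,4],[47,0]]
[[9,4],[26,0],[32,5],[36,0],[40,4],[42,18],[46,4],[48,0]]
[[9,4],[26,0],[32,5],[36,0],[40,4],[42,18],[46,4],[48,0]]
[[9,4],[29,0],[32,5],[36,0],[40,4],[42,18],[46,4],[48,0]]
[[9,4],[32,5],[36,0],[40,4],[42,18],[46,4],[48,0]]
[[9,4],[32,5],[36,0],[40,4],[42,18],[46,4],[48,0]]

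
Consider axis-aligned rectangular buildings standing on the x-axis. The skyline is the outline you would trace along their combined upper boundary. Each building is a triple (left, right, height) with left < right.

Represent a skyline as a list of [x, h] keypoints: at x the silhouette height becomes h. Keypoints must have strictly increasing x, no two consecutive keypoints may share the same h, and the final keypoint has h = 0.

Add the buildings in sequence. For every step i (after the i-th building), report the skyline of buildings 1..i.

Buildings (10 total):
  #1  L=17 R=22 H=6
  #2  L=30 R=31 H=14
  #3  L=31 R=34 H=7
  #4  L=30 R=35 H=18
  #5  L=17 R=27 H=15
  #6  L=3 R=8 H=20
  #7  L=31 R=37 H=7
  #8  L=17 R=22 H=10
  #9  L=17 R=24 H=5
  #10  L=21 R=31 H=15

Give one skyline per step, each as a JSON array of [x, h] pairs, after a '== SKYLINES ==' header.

== SKYLINES ==
[[17,6],[22,0]]
[[17,6],[22,0],[30,14],[31,0]]
[[17,6],[22,0],[30,14],[31,7],[34,0]]
[[17,6],[22,0],[30,18],[35,0]]
[[17,15],[27,0],[30,18],[35,0]]
[[3,20],[8,0],[17,15],[27,0],[30,18],[35,0]]
[[3,20],[8,0],[17,15],[27,0],[30,18],[35,7],[37,0]]
[[3,20],[8,0],[17,15],[27,0],[30,18],[35,7],[37,0]]
[[3,20],[8,0],[17,15],[27,0],[30,18],[35,7],[37,0]]
[[3,20],[8,0],[17,15],[30,18],[35,7],[37,0]]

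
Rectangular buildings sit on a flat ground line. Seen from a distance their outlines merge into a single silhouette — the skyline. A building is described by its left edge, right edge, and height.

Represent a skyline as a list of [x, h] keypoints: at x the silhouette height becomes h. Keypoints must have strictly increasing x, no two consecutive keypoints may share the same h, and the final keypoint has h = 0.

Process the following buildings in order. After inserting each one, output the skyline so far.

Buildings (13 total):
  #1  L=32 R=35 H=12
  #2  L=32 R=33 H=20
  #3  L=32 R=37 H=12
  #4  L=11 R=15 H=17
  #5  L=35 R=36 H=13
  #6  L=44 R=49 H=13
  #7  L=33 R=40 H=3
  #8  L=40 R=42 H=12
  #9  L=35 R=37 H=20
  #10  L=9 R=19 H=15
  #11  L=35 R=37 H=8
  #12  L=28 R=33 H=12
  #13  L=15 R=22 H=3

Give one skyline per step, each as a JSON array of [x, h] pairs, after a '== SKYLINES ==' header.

== SKYLINES ==
[[32,12],[35,0]]
[[32,20],[33,12],[35,0]]
[[32,20],[33,12],[37,0]]
[[11,17],[15,0],[32,20],[33,12],[37,0]]
[[11,17],[15,0],[32,20],[33,12],[35,13],[36,12],[37,0]]
[[11,17],[15,0],[32,20],[33,12],[35,13],[36,12],[37,0],[44,13],[49,0]]
[[11,17],[15,0],[32,20],[33,12],[35,13],[36,12],[37,3],[40,0],[44,13],[49,0]]
[[11,17],[15,0],[32,20],[33,12],[35,13],[36,12],[37,3],[40,12],[42,0],[44,13],[49,0]]
[[11,17],[15,0],[32,20],[33,12],[35,20],[37,3],[40,12],[42,0],[44,13],[49,0]]
[[9,15],[11,17],[15,15],[19,0],[32,20],[33,12],[35,20],[37,3],[40,12],[42,0],[44,13],[49,0]]
[[9,15],[11,17],[15,15],[19,0],[32,20],[33,12],[35,20],[37,3],[40,12],[42,0],[44,13],[49,0]]
[[9,15],[11,17],[15,15],[19,0],[28,12],[32,20],[33,12],[35,20],[37,3],[40,12],[42,0],[44,13],[49,0]]
[[9,15],[11,17],[15,15],[19,3],[22,0],[28,12],[32,20],[33,12],[35,20],[37,3],[40,12],[42,0],[44,13],[49,0]]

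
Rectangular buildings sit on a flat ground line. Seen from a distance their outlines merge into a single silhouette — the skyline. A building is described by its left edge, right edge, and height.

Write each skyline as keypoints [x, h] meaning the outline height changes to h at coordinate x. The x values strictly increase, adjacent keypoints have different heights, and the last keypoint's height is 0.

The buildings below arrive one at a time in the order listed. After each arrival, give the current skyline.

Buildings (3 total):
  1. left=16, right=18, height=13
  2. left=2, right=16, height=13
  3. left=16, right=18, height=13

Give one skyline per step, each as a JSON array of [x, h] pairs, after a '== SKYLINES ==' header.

== SKYLINES ==
[[16,13],[18,0]]
[[2,13],[18,0]]
[[2,13],[18,0]]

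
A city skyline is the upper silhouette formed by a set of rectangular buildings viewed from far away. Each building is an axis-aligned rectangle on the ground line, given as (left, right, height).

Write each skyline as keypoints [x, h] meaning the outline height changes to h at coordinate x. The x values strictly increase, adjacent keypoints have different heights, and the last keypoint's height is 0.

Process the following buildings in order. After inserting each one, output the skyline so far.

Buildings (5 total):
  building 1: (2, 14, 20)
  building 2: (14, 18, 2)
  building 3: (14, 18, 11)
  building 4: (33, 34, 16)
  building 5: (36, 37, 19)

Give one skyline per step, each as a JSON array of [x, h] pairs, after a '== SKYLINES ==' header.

== SKYLINES ==
[[2,20],[14,0]]
[[2,20],[14,2],[18,0]]
[[2,20],[14,11],[18,0]]
[[2,20],[14,11],[18,0],[33,16],[34,0]]
[[2,20],[14,11],[18,0],[33,16],[34,0],[36,19],[37,0]]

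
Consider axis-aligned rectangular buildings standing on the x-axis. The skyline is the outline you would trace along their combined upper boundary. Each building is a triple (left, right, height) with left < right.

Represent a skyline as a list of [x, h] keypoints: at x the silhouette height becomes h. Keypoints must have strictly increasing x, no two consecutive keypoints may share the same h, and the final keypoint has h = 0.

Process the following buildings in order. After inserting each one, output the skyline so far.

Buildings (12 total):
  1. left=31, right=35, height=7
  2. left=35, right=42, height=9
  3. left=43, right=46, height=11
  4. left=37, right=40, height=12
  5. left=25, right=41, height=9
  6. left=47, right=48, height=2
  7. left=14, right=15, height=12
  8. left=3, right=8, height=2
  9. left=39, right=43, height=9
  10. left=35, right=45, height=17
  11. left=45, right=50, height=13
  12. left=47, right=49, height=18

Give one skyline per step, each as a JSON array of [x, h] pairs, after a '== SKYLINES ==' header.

== SKYLINES ==
[[31,7],[35,0]]
[[31,7],[35,9],[42,0]]
[[31,7],[35,9],[42,0],[43,11],[46,0]]
[[31,7],[35,9],[37,12],[40,9],[42,0],[43,11],[46,0]]
[[25,9],[37,12],[40,9],[42,0],[43,11],[46,0]]
[[25,9],[37,12],[40,9],[42,0],[43,11],[46,0],[47,2],[48,0]]
[[14,12],[15,0],[25,9],[37,12],[40,9],[42,0],[43,11],[46,0],[47,2],[48,0]]
[[3,2],[8,0],[14,12],[15,0],[25,9],[37,12],[40,9],[42,0],[43,11],[46,0],[47,2],[48,0]]
[[3,2],[8,0],[14,12],[15,0],[25,9],[37,12],[40,9],[43,11],[46,0],[47,2],[48,0]]
[[3,2],[8,0],[14,12],[15,0],[25,9],[35,17],[45,11],[46,0],[47,2],[48,0]]
[[3,2],[8,0],[14,12],[15,0],[25,9],[35,17],[45,13],[50,0]]
[[3,2],[8,0],[14,12],[15,0],[25,9],[35,17],[45,13],[47,18],[49,13],[50,0]]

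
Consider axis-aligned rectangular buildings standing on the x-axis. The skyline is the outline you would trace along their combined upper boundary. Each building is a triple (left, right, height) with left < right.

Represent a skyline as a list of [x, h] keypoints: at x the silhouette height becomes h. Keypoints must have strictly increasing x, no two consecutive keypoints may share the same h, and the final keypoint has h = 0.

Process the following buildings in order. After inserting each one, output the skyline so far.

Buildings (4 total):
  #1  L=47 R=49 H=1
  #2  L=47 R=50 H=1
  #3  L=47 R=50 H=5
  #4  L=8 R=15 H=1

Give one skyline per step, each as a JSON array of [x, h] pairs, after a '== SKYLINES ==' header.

== SKYLINES ==
[[47,1],[49,0]]
[[47,1],[50,0]]
[[47,5],[50,0]]
[[8,1],[15,0],[47,5],[50,0]]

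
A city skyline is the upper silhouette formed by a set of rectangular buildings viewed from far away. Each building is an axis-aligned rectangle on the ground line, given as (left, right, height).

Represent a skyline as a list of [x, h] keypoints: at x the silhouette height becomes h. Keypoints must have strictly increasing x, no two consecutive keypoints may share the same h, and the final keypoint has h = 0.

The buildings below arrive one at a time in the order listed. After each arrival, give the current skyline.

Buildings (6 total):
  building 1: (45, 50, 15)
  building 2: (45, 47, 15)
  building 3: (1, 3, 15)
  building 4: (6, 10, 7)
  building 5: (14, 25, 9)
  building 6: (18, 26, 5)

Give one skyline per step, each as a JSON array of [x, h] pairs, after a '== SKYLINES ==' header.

== SKYLINES ==
[[45,15],[50,0]]
[[45,15],[50,0]]
[[1,15],[3,0],[45,15],[50,0]]
[[1,15],[3,0],[6,7],[10,0],[45,15],[50,0]]
[[1,15],[3,0],[6,7],[10,0],[14,9],[25,0],[45,15],[50,0]]
[[1,15],[3,0],[6,7],[10,0],[14,9],[25,5],[26,0],[45,15],[50,0]]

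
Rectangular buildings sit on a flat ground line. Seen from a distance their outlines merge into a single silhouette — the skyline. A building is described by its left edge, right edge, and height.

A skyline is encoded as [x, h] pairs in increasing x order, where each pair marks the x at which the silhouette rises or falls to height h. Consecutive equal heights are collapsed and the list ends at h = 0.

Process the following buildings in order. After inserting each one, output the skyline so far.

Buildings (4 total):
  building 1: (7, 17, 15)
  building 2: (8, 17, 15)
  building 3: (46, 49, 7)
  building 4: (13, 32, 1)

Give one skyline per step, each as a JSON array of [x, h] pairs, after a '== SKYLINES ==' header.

== SKYLINES ==
[[7,15],[17,0]]
[[7,15],[17,0]]
[[7,15],[17,0],[46,7],[49,0]]
[[7,15],[17,1],[32,0],[46,7],[49,0]]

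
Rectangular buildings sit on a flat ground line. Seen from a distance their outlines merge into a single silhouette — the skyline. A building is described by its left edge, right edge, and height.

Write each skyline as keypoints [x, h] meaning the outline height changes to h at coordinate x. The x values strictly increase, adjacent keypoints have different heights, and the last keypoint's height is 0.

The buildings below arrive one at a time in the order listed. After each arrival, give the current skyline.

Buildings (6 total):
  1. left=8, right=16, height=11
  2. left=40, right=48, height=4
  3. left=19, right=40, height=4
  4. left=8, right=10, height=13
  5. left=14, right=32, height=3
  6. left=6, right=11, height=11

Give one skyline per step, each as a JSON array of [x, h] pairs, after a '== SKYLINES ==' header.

== SKYLINES ==
[[8,11],[16,0]]
[[8,11],[16,0],[40,4],[48,0]]
[[8,11],[16,0],[19,4],[48,0]]
[[8,13],[10,11],[16,0],[19,4],[48,0]]
[[8,13],[10,11],[16,3],[19,4],[48,0]]
[[6,11],[8,13],[10,11],[16,3],[19,4],[48,0]]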